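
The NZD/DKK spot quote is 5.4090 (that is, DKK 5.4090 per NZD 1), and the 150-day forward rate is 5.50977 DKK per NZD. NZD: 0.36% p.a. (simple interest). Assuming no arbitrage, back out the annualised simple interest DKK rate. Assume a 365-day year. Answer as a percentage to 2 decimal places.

4.90%

T = 150/365 years.
CIP gives F = S · g_DKK/g_NZD, so g_DKK/g_NZD = 5.50977/5.409 = 1.0186301.
The NZD side grows by 1 + 0.0036×150/365 = 1.0014795.
Hence g_DKK = 1.0201372.
r = (1.0201372 − 1)/(150/365) = 0.049001 → 4.90%.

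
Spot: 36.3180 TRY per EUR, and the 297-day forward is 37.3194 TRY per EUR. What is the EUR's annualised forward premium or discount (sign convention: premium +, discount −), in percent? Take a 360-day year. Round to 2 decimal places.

T = 297/360 years.
(F − S)/S = (37.3194 − 36.318)/36.318 = 0.0275731.
Annualise by dividing by T: 0.0275731 / (297/360) = 0.033422 → 3.34%.

+3.34%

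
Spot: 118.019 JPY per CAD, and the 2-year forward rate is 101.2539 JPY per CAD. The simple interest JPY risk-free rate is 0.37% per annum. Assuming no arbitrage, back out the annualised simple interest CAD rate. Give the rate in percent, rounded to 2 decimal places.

T = 2 years.
By CIP, F/S equals the JPY-to-CAD growth ratio: 101.2539/118.019 = 0.8579458.
The JPY side grows by 1 + 0.0037×2 = 1.007400.
So the CAD growth factor = 1.174200.
(1.174200 − 1)/T = 0.087100, i.e. 8.71%.

8.71%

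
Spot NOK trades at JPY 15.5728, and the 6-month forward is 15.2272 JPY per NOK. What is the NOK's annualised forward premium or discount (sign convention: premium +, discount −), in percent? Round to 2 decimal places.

-4.44%

T = 6/12 years.
NOK trades forward at -2.21925% vs spot over the period.
Per annum: -0.0221925 / (6/12) = -0.044385 = -4.44%.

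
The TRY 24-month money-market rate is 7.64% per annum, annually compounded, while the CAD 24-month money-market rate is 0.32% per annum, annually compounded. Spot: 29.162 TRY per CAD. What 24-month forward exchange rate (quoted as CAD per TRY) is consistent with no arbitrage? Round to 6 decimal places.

T = 2 years.
Growth of 1 TRY over T: (1 + 0.0764)^2 = 1.158637.
Growth of 1 CAD over T: (1 + 0.0032)^2 = 1.0064102.
CIP: F = S · (grow TRY)/(grow CAD) = 29.162 × 1.158637/1.0064102 = 33.57296 TRY per CAD.
Invert for CAD per TRY: 1 / 33.57296 = 0.029786.

0.029786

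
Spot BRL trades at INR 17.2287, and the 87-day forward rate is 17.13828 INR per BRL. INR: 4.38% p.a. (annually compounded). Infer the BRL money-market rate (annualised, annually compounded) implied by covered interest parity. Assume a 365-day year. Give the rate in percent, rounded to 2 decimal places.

6.71%

T = 87/365 years.
F/S = 17.13828/17.2287 = 0.9947518 = (growth of INR) / (growth of BRL).
The INR side grows by (1 + 0.0438)^(87/365) = 1.0102702.
Hence g_BRL = 1.0156003.
r = 1.0156003^(365/87) − 1 = 0.067100 → 6.71%.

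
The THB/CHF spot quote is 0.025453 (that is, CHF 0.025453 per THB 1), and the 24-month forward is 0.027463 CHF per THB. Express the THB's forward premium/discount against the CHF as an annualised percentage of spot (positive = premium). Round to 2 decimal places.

+3.95%

T = 2 years.
(F − S)/S = (0.027463 − 0.025453)/0.025453 = 0.0789691.
Per annum: 0.0789691 / 2 = 0.039485 = 3.95%.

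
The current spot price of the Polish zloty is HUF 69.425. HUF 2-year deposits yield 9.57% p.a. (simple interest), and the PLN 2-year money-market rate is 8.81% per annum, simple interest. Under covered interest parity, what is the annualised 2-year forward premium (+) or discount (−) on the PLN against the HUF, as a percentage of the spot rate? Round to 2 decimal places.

T = 2 years.
F = S · g_HUF/g_PLN = 69.425 × 1.191400/1.176200 = 70.322177.
Annualised premium = (F − S)/S × (1/T) = (70.322177 − 69.425)/69.425 ÷ 2 = 0.65%.

+0.65%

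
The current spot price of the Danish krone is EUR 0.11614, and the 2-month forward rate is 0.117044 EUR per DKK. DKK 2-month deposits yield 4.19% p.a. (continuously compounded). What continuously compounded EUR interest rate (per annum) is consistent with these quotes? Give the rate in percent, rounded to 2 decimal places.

T = 2/12 years.
F/S = 0.117044/0.11614 = 1.0077837 = (growth of EUR) / (growth of DKK).
DKK growth factor: e^(0.0419×2/12) = 1.0070078.
That pins the EUR growth at 1.014846.
Take logs: ln 1.014846 / (2/12) = 0.088421, so 8.84%.

8.84%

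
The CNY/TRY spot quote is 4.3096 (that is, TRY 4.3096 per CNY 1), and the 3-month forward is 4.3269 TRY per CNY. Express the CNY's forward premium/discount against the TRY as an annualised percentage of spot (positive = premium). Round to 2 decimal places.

+1.61%

T = 3/12 years.
Period premium: (4.3269 − 4.3096)/4.3096 = 0.0040143.
Annualise by dividing by T: 0.0040143 / (3/12) = 0.016057 → 1.61%.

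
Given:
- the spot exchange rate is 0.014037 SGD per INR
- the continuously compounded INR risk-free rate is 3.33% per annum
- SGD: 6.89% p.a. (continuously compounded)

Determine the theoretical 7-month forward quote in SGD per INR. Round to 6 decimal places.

T = 7/12 years.
SGD growth factor: e^(0.0689×7/12) = 1.0410103.
INR growth factor: e^(0.0333×7/12) = 1.0196149.
Forward (SGD per INR) = 0.014037 × 1.0410103 / 1.0196149 = 0.01433155.

0.014332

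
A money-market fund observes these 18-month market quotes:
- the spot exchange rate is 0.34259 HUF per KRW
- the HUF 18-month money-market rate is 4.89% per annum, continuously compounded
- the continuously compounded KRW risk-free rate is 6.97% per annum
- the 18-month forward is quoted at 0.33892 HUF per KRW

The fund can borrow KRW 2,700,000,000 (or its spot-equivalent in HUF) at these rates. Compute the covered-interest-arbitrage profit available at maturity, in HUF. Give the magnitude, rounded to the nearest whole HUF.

T = 18/12 years.
Invest the KRW and cover forward: 2,700,000,000 × 1.11021090302 × 0.33892 = HUF 1,015,936,233.98.
Convert at spot and invest in HUF: 2,700,000,000 × 0.34259 × 1.0761071085 = HUF 995,391,542.61.
The quoted forward overvalues KRW, so borrow HUF, buy KRW at spot, deposit the KRW at 6.97%, and sell the proceeds forward at 0.33892.
The gap between the two covered legs is HUF 20,544,691.

HUF 20,544,691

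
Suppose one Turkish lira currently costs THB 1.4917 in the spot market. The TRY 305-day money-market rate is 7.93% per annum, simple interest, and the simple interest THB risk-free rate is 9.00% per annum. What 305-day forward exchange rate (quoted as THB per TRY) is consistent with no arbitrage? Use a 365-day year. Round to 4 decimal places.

1.5042

T = 305/365 years.
Growth of 1 THB over T: 1 + 0.0900×305/365 = 1.0752055.
TRY accumulates by 1 + 0.0793×305/365 = 1.0662644.
So F = 1.4917 × 1.0752055 / 1.0662644 = 1.504209 (THB/TRY).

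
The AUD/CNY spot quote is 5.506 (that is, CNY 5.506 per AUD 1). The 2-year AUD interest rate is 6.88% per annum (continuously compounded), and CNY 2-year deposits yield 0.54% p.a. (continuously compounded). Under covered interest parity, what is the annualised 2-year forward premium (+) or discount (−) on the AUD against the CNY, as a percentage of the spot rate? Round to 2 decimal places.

T = 2 years.
CIP forward (CNY per AUD) = 5.506 × 1.0108585/1.1475165 = 4.850289.
Annualised premium = (F − S)/S × (1/T) = (4.850289 − 5.506)/5.506 ÷ 2 = -5.95%.

-5.95%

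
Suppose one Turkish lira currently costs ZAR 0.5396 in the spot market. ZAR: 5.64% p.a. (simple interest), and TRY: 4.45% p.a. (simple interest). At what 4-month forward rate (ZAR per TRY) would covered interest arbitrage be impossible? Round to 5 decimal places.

0.54171

T = 4/12 years.
ZAR growth factor: 1 + 0.0564×4/12 = 1.018800.
TRY growth factor: 1 + 0.0445×4/12 = 1.0148333.
Forward (ZAR per TRY) = 0.5396 × 1.018800 / 1.0148333 = 0.5417091.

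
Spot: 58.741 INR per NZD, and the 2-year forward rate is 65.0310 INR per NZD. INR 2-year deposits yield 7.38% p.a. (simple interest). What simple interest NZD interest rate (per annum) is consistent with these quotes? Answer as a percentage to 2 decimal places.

1.83%

T = 2 years.
CIP gives F = S · g_INR/g_NZD, so g_INR/g_NZD = 65.031/58.741 = 1.1070802.
The INR side grows by 1 + 0.0738×2 = 1.147600.
So the NZD growth factor = 1.0366006.
(1.0366006 − 1)/T = 0.018300, i.e. 1.83%.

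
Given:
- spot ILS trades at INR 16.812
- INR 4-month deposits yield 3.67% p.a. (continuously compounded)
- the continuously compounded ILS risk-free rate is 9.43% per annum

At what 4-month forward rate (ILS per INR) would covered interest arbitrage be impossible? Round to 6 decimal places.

T = 4/12 years.
INR growth factor: e^(0.0367×4/12) = 1.0123085.
ILS growth factor: e^(0.0943×4/12) = 1.0319326.
Forward (INR per ILS) = 16.812 × 1.0123085 / 1.0319326 = 16.49229.
Quoted the other way: 1/16.49229 = 0.060634 ILS per INR.

0.060634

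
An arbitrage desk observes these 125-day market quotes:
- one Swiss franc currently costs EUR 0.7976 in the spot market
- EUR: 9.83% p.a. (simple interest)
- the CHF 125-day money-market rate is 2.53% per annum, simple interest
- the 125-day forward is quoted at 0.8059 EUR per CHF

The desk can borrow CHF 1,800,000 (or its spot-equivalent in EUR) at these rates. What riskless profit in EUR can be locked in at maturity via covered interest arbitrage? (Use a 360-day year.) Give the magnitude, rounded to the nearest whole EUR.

EUR 21,319

T = 125/360 years.
Route A — deposit CHF, sell forward: 1,800,000 × 1.008784722 × 0.8059 = EUR 1,463,363.29.
Route B — convert at spot, deposit EUR: 1,800,000 × 0.7976 × 1.034131944 = EUR 1,484,682.55.
The quoted forward undervalues CHF, so borrow CHF, convert to EUR at spot, deposit the EUR at 9.83%, and buy CHF forward at 0.8059 to cover the loan.
Arbitrage profit = |1,463,363.29 − 1,484,682.55| = EUR 21,319.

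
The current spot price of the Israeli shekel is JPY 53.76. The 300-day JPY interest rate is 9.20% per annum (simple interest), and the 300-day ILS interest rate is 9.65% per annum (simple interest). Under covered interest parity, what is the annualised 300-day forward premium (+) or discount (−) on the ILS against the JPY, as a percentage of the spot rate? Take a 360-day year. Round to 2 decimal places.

T = 300/360 years.
CIP forward (JPY per ILS) = 53.76 × 1.0766667/1.0804167 = 53.57341.
(F − S)/S ÷ T = (53.57341 − 53.76)/53.76/(300/360) = -0.004165 → -0.42%.

-0.42%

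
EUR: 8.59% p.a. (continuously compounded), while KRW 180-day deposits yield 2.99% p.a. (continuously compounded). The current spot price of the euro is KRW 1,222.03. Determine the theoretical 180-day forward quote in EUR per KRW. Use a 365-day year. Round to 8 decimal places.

T = 180/365 years.
KRW growth factor: e^(0.0299×180/365) = 1.0148545.
EUR growth factor: e^(0.0859×180/365) = 1.0432717.
So F = 1222.03 × 1.0148545 / 1.0432717 = 1188.744 (KRW/EUR).
Quoted the other way: 1/1188.744 = 0.00084122 EUR per KRW.

0.00084122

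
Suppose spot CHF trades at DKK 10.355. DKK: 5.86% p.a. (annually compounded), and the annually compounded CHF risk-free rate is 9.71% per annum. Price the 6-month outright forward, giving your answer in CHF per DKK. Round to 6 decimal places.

0.098312

T = 6/12 years.
DKK accumulates by (1 + 0.0586)^(6/12) = 1.0288829.
CHF growth factor: (1 + 0.0971)^(6/12) = 1.0474254.
Forward (DKK per CHF) = 10.355 × 1.0288829 / 1.0474254 = 10.17169.
Quoted the other way: 1/10.17169 = 0.098312 CHF per DKK.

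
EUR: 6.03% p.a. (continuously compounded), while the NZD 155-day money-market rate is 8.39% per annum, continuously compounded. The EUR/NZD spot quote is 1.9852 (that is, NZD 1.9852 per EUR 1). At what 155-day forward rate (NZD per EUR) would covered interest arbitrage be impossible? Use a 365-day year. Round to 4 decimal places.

2.0052

T = 155/365 years.
Growth of 1 NZD over T: e^(0.0839×155/365) = 1.0362711.
EUR accumulates by e^(0.0603×155/365) = 1.0259375.
So F = 1.9852 × 1.0362711 / 1.0259375 = 2.005196 (NZD/EUR).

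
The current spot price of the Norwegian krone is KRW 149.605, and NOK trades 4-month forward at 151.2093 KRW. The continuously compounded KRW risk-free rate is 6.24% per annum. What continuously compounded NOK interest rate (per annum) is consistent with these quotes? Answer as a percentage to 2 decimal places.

T = 4/12 years.
By CIP, F/S equals the KRW-to-NOK growth ratio: 151.2093/149.605 = 1.0107236.
The KRW side grows by e^(0.0624×4/12) = 1.0210178.
So the NOK growth factor = 1.010185.
r = ln(1.010185)/(4/12) = 0.030400 → 3.04%.

3.04%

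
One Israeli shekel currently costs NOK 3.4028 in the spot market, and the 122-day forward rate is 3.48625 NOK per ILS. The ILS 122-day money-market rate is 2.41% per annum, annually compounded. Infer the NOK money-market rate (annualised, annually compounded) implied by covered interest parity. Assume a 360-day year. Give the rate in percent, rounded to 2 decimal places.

T = 122/360 years.
CIP gives F = S · g_NOK/g_ILS, so g_NOK/g_ILS = 3.48625/3.4028 = 1.0245239.
The ILS side grows by (1 + 0.0241)^(122/360) = 1.008103.
Hence g_NOK = 1.0328256.
Annualise: 1.0328256^(360/122) − 1 = 0.099996 = 10.00%.

10.00%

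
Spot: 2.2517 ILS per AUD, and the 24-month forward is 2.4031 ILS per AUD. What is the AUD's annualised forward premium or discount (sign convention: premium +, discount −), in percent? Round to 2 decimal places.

+3.36%

T = 2 years.
Period premium: (2.4031 − 2.2517)/2.2517 = 0.0672381.
×(1/T) gives 3.36% p.a.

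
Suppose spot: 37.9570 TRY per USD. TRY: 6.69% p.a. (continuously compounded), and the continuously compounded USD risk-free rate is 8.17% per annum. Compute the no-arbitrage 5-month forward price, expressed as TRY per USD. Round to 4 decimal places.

T = 5/12 years.
Growth of 1 TRY over T: e^(0.0669×5/12) = 1.02826714.
USD growth factor: e^(0.0817×5/12) = 1.03462772.
CIP: F = S · (grow TRY)/(grow USD) = 37.957 × 1.02826714/1.03462772 = 37.723652 TRY per USD.

37.7237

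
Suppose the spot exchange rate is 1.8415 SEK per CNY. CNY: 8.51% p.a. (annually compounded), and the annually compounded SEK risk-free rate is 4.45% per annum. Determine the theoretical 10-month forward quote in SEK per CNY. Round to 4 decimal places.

1.7839

T = 10/12 years.
Growth of 1 SEK over T: (1 + 0.0445)^(10/12) = 1.0369481.
CNY accumulates by (1 + 0.0851)^(10/12) = 1.0704297.
Forward (SEK per CNY) = 1.8415 × 1.0369481 / 1.0704297 = 1.783900.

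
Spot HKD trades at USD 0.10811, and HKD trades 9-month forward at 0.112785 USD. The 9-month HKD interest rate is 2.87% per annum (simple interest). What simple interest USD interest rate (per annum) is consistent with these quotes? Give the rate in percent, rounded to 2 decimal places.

T = 9/12 years.
By CIP, F/S equals the USD-to-HKD growth ratio: 0.112785/0.10811 = 1.0432430.
HKD growth factor: 1 + 0.0287×9/12 = 1.021525.
So the USD growth factor = 1.0656988.
(1.0656988 − 1)/T = 0.087598, i.e. 8.76%.

8.76%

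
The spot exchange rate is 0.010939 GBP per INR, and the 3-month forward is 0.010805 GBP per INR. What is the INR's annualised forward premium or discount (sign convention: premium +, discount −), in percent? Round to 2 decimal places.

-4.90%

T = 3/12 years.
(F − S)/S = (0.010805 − 0.010939)/0.010939 = -0.0122497.
×(1/T) gives -4.90% p.a.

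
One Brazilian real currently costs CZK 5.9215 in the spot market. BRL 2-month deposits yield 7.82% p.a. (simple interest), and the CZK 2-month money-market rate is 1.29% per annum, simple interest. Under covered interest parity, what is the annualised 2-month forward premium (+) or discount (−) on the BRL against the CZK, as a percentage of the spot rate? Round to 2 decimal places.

T = 2/12 years.
F = S · g_CZK/g_BRL = 5.9215 × 1.002150/1.0130333 = 5.8578837.
(F − S)/S ÷ T = (5.8578837 − 5.9215)/5.9215/(2/12) = -0.064460 → -6.45%.

-6.45%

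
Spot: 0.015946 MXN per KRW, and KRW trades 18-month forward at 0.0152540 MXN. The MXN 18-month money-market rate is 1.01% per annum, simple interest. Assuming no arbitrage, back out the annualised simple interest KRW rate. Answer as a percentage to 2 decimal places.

4.08%

T = 18/12 years.
CIP gives F = S · g_MXN/g_KRW, so g_MXN/g_KRW = 0.015254/0.015946 = 0.9566035.
The MXN side grows by 1 + 0.0101×18/12 = 1.015150.
So the KRW growth factor = 1.0612025.
r = (1.0612025 − 1)/(18/12) = 0.040802 → 4.08%.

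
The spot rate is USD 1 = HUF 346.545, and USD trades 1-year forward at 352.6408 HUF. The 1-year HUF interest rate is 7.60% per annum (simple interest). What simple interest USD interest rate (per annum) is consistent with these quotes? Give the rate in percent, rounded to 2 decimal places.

T = 1 year.
CIP gives F = S · g_HUF/g_USD, so g_HUF/g_USD = 352.6408/346.545 = 1.0175902.
HUF growth factor: 1 + 0.0760×1 = 1.076000.
Hence g_USD = 1.0574001.
r = (1.0574001 − 1)/1 = 0.057400 → 5.74%.

5.74%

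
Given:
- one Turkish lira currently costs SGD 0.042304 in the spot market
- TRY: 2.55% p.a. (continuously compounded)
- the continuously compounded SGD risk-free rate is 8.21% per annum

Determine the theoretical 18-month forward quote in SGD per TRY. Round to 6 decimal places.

0.046052

T = 18/12 years.
SGD growth factor: e^(0.0821×18/12) = 1.1310541.
Growth of 1 TRY over T: e^(0.0255×18/12) = 1.0389909.
So F = 0.042304 × 1.1310541 / 1.0389909 = 0.04605248 (SGD/TRY).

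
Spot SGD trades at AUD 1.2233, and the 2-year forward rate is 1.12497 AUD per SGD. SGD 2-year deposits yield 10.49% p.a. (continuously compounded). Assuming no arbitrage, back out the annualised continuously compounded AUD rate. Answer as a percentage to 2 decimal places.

6.30%

T = 2 years.
F/S = 1.12497/1.2233 = 0.9196191 = (growth of AUD) / (growth of SGD).
SGD growth factor: e^(0.1049×2) = 1.2334313.
That pins the AUD growth at 1.134287.
r = ln(1.134287)/2 = 0.063002 → 6.30%.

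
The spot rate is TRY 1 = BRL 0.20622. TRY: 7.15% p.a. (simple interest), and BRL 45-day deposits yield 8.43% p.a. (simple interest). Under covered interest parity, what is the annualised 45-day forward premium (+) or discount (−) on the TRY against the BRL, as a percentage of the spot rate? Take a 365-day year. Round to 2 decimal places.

+1.27%

T = 45/365 years.
CIP forward (BRL per TRY) = 0.20622 × 1.0103932/1.0088151 = 0.20654259.
Annualised premium = (F − S)/S × (1/T) = (0.20654259 − 0.20622)/0.20622 ÷ (45/365) = 1.27%.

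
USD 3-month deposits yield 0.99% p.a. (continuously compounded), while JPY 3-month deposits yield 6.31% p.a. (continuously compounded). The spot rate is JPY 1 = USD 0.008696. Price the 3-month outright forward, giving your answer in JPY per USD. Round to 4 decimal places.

116.5351

T = 3/12 years.
USD accumulates by e^(0.0099×3/12) = 1.002478065.
JPY accumulates by e^(0.0631×3/12) = 1.015900082.
Forward (USD per JPY) = 0.008696 × 1.002478065 / 1.015900082 = 0.00858110892.
Quoted the other way: 1/0.00858110892 = 116.5351 JPY per USD.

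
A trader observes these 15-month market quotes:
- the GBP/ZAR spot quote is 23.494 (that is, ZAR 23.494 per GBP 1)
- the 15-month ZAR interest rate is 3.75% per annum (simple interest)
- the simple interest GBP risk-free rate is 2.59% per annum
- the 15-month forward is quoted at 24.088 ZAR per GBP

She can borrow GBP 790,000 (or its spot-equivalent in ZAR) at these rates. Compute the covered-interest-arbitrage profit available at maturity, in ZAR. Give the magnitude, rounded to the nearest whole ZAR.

ZAR 215,329

T = 15/12 years.
Invest the GBP and cover forward: 790,000 × 1.032375 × 24.088 = ZAR 19,645,600.71.
Convert at spot and invest in ZAR: 790,000 × 23.494 × 1.046875 = ZAR 19,430,272.19.
The quoted forward overvalues GBP, so borrow ZAR, buy GBP at spot, deposit the GBP at 2.59%, and sell the proceeds forward at 24.088.
Arbitrage profit = |19,645,600.71 − 19,430,272.19| = ZAR 215,329.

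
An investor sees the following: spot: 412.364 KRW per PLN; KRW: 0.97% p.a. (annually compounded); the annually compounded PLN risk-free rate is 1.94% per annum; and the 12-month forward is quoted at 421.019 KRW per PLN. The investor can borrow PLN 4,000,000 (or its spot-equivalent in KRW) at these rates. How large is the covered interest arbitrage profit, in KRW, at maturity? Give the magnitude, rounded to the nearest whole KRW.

T = 1 year.
Invest the PLN and cover forward: 4,000,000 × 1.019400 × 421.019 = KRW 1,716,747,074.40.
Convert at spot and invest in KRW: 4,000,000 × 412.364 × 1.009700 = KRW 1,665,455,723.20.
The quoted forward overvalues PLN, so borrow KRW, buy PLN at spot, deposit the PLN at 1.94%, and sell the proceeds forward at 421.019.
Arbitrage profit = |1,716,747,074.40 − 1,665,455,723.20| = KRW 51,291,351.

KRW 51,291,351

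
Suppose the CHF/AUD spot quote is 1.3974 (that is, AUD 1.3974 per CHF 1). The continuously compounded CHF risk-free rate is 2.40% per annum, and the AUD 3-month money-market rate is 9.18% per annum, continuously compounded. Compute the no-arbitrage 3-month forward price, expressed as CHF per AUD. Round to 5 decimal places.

T = 3/12 years.
AUD growth factor: e^(0.0918×3/12) = 1.0232154.
Growth of 1 CHF over T: e^(0.0240×3/12) = 1.006018.
CIP: F = S · (grow AUD)/(grow CHF) = 1.3974 × 1.0232154/1.006018 = 1.421288 AUD per CHF.
Invert for CHF per AUD: 1 / 1.421288 = 0.70359.

0.70359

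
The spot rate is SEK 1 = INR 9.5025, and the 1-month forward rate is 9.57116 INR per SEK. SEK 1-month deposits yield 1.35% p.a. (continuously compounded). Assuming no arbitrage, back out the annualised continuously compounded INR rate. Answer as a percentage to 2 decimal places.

T = 1/12 years.
By CIP, F/S equals the INR-to-SEK growth ratio: 9.57116/9.5025 = 1.0072255.
The SEK side grows by e^(0.0135×1/12) = 1.0011256.
Hence g_INR = 1.0083592.
Take logs: ln 1.0083592 / (1/12) = 0.099893, so 9.99%.

9.99%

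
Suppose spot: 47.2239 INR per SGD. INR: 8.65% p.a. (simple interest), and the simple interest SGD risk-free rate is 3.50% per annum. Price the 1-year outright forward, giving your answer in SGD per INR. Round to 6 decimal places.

T = 1 year.
Growth of 1 INR over T: 1 + 0.0865×1 = 1.086500.
Growth of 1 SGD over T: 1 + 0.0350×1 = 1.035000.
CIP: F = S · (grow INR)/(grow SGD) = 47.2239 × 1.086500/1.035000 = 49.57369 INR per SGD.
Quoted the other way: 1/49.57369 = 0.020172 SGD per INR.

0.020172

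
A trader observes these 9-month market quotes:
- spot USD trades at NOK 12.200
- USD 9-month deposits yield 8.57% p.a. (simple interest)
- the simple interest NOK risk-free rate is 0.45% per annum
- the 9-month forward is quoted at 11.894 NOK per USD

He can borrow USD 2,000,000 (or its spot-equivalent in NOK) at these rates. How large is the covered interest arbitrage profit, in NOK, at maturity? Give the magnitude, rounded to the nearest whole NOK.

NOK 834,624

T = 9/12 years.
Keep in USD, deliver into the forward: 2,000,000·1.064275·11.894 = NOK 25,316,973.70.
Swap to NOK now, deposit: 2,000,000·12.200·1.003375 = NOK 24,482,350.00.
The quoted forward overvalues USD, so borrow NOK, buy USD at spot, deposit the USD at 8.57%, and sell the proceeds forward at 11.894.
Arbitrage profit = |25,316,973.70 − 24,482,350.00| = NOK 834,624.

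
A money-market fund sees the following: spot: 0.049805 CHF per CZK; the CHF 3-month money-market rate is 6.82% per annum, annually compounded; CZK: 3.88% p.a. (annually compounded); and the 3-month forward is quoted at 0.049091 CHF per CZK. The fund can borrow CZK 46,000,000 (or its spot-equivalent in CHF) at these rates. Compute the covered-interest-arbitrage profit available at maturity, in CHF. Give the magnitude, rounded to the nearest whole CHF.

T = 3/12 years.
Invest the CZK and cover forward: 46,000,000 × 1.009561977 × 0.049091 = CHF 2,279,778.72.
Convert at spot and invest in CHF: 46,000,000 × 0.049805 × 1.01663052 = CHF 2,329,131.02.
The quoted forward undervalues CZK, so borrow CZK, convert to CHF at spot, deposit the CHF at 6.82%, and buy CZK forward at 0.049091 to cover the loan.
Arbitrage profit = |2,279,778.72 − 2,329,131.02| = CHF 49,352.

CHF 49,352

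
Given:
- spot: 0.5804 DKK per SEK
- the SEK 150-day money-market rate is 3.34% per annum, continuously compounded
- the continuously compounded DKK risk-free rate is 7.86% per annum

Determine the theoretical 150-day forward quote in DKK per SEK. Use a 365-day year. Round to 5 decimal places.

T = 150/365 years.
Growth of 1 DKK over T: e^(0.0786×150/365) = 1.0328287.
Growth of 1 SEK over T: e^(0.0334×150/365) = 1.0138207.
So F = 0.5804 × 1.0328287 / 1.0138207 = 0.5912818 (DKK/SEK).

0.59128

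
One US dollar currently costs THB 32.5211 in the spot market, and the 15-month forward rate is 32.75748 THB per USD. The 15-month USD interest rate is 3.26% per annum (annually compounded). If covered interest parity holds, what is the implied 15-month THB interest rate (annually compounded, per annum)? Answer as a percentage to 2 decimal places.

T = 15/12 years.
CIP gives F = S · g_THB/g_USD, so g_THB/g_USD = 32.75748/32.5211 = 1.0072685.
The USD side grows by (1 + 0.0326)^(15/12) = 1.0409147.
That pins the THB growth at 1.0484806.
Annualise: 1.0484806^(12/15) − 1 = 0.038600 = 3.86%.

3.86%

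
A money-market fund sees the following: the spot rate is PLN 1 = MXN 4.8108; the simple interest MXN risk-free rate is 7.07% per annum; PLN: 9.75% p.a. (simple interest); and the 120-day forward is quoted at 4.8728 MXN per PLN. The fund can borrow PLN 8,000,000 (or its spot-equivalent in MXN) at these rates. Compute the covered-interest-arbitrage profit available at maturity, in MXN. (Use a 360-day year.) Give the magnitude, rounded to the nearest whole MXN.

MXN 855,932

T = 120/360 years.
Keep in PLN, deliver into the forward: 8,000,000·1.032500·4.8728 = MXN 40,249,328.00.
Swap to MXN now, deposit: 8,000,000·4.8108·1.0235666667 = MXN 39,393,396.16.
The quoted forward overvalues PLN, so borrow MXN, buy PLN at spot, deposit the PLN at 9.75%, and sell the proceeds forward at 4.8728.
The gap between the two covered legs is MXN 855,932.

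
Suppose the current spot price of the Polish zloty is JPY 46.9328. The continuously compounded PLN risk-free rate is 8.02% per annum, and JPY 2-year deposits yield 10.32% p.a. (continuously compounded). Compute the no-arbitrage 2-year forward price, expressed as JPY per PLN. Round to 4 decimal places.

T = 2 years.
JPY growth factor: e^(0.1032×2) = 1.2292448.
PLN accumulates by e^(0.0802×2) = 1.17398037.
CIP: F = S · (grow JPY)/(grow PLN) = 46.9328 × 1.2292448/1.17398037 = 49.142134 JPY per PLN.

49.1421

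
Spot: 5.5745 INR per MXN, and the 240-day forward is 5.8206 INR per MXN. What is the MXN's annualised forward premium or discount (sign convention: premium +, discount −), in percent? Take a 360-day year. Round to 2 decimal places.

T = 240/360 years.
Period premium: (5.8206 − 5.5745)/5.5745 = 0.0441475.
Annualise by dividing by T: 0.0441475 / (240/360) = 0.066221 → 6.62%.

+6.62%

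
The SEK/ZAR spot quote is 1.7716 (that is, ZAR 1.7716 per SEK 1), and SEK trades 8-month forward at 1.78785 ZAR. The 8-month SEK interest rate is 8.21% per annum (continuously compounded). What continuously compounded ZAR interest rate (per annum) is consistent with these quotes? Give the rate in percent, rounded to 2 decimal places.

9.58%

T = 8/12 years.
CIP gives F = S · g_ZAR/g_SEK, so g_ZAR/g_SEK = 1.78785/1.7716 = 1.0091725.
SEK growth factor: e^(0.0821×8/12) = 1.0562589.
So the ZAR growth factor = 1.0659474.
r = ln(1.0659474)/(8/12) = 0.095796 → 9.58%.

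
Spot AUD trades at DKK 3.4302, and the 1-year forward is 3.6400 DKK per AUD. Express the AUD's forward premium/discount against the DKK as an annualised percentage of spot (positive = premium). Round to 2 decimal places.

+6.12%

T = 1 year.
Period premium: (3.6400 − 3.4302)/3.4302 = 0.0611626.
Per annum: 0.0611626 / 1 = 0.061163 = 6.12%.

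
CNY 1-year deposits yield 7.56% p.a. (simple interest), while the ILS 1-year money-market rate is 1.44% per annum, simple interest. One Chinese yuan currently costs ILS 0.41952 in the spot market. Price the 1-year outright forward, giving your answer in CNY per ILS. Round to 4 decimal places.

2.5275

T = 1 year.
ILS accumulates by 1 + 0.0144×1 = 1.014400.
CNY growth factor: 1 + 0.0756×1 = 1.075600.
Forward (ILS per CNY) = 0.41952 × 1.014400 / 1.075600 = 0.3956500.
Quoted the other way: 1/0.3956500 = 2.5275 CNY per ILS.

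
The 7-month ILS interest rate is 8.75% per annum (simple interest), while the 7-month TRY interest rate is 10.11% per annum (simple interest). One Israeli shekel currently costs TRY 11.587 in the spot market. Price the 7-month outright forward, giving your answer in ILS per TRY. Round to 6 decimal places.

T = 7/12 years.
TRY accumulates by 1 + 0.1011×7/12 = 1.058975.
ILS accumulates by 1 + 0.0875×7/12 = 1.0510417.
Forward (TRY per ILS) = 11.587 × 1.058975 / 1.0510417 = 11.67446.
Invert for ILS per TRY: 1 / 11.67446 = 0.085657.

0.085657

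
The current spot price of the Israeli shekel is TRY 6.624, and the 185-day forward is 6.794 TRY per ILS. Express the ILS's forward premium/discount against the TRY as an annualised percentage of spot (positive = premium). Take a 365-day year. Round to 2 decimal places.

T = 185/365 years.
Period premium: (6.794 − 6.624)/6.624 = 0.0256643.
Annualise by dividing by T: 0.0256643 / (185/365) = 0.050635 → 5.06%.

+5.06%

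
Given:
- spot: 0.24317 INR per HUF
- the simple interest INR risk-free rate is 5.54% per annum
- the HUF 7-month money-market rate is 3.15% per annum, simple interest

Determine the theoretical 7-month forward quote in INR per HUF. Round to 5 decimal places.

T = 7/12 years.
INR growth factor: 1 + 0.0554×7/12 = 1.0323167.
Growth of 1 HUF over T: 1 + 0.0315×7/12 = 1.018375.
CIP: F = S · (grow INR)/(grow HUF) = 0.24317 × 1.0323167/1.018375 = 0.2464990 INR per HUF.

0.24650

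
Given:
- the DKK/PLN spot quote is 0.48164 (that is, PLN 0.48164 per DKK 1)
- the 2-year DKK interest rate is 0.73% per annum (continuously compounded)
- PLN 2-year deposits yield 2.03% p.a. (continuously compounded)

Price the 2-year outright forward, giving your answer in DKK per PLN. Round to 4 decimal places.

T = 2 years.
PLN growth factor: e^(0.0203×2) = 1.0414354.
DKK accumulates by e^(0.0073×2) = 1.0147071.
So F = 0.48164 × 1.0414354 / 1.0147071 = 0.4943268 (PLN/DKK).
Quoted the other way: 1/0.4943268 = 2.0230 DKK per PLN.

2.0230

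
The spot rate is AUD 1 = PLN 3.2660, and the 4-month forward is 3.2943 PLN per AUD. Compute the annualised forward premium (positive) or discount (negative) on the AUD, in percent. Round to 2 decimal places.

+2.60%

T = 4/12 years.
AUD trades forward at +0.86650% vs spot over the period.
×(1/T) gives 2.60% p.a.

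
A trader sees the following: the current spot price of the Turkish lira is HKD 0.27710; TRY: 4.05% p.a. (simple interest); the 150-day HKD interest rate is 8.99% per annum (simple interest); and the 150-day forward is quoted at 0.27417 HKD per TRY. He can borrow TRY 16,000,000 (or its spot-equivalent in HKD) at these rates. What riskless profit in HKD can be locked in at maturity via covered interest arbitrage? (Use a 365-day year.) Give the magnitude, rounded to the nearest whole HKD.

T = 150/365 years.
Invest the TRY and cover forward: 16,000,000 × 1.016643836 × 0.27417 = HKD 4,459,731.85.
Convert at spot and invest in HKD: 16,000,000 × 0.27710 × 1.036945205 = HKD 4,597,400.26.
The quoted forward undervalues TRY, so borrow TRY, convert to HKD at spot, deposit the HKD at 8.99%, and buy TRY forward at 0.27417 to cover the loan.
Profit = 4,597,400.26 − 4,459,731.85 = HKD 137,668.

HKD 137,668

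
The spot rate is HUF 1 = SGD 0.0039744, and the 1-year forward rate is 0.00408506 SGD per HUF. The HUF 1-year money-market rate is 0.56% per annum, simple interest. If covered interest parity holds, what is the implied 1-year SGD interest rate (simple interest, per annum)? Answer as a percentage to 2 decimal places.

3.36%

T = 1 year.
F/S = 0.00408506/0.0039744 = 1.0278432 = (growth of SGD) / (growth of HUF).
HUF growth factor: 1 + 0.0056×1 = 1.005600.
Hence g_SGD = 1.0335991.
r = (1.0335991 − 1)/1 = 0.033599 → 3.36%.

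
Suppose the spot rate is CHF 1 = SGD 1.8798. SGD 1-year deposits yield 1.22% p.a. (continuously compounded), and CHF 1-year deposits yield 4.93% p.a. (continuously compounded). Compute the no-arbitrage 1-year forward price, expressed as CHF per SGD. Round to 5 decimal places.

0.55208

T = 1 year.
Growth of 1 SGD over T: e^(0.0122×1) = 1.0122747.
CHF growth factor: e^(0.0493×1) = 1.0505355.
CIP: F = S · (grow SGD)/(grow CHF) = 1.8798 × 1.0122747/1.0505355 = 1.811337 SGD per CHF.
Quoted the other way: 1/1.811337 = 0.55208 CHF per SGD.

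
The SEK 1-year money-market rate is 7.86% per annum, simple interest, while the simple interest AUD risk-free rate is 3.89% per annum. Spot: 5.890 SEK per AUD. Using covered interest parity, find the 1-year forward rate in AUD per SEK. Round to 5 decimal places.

T = 1 year.
SEK accumulates by 1 + 0.0786×1 = 1.078600.
AUD growth factor: 1 + 0.0389×1 = 1.038900.
CIP: F = S · (grow SEK)/(grow AUD) = 5.89 × 1.078600/1.038900 = 6.115077 SEK per AUD.
Invert for AUD per SEK: 1 / 6.115077 = 0.16353.

0.16353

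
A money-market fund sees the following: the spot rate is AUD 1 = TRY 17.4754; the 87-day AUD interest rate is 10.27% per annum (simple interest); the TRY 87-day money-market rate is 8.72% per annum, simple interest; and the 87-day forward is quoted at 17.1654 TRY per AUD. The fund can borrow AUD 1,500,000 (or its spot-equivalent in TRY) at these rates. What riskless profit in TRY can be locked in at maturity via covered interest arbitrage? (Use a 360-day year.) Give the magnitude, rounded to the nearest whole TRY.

TRY 378,351

T = 87/360 years.
Keep in AUD, deliver into the forward: 1,500,000·1.0248191667·17.1654 = TRY 26,387,146.39.
Swap to TRY now, deposit: 1,500,000·17.4754·1.0210733333 = TRY 26,765,497.39.
The quoted forward undervalues AUD, so borrow AUD, convert to TRY at spot, deposit the TRY at 8.72%, and buy AUD forward at 17.1654 to cover the loan.
Arbitrage profit = |26,387,146.39 − 26,765,497.39| = TRY 378,351.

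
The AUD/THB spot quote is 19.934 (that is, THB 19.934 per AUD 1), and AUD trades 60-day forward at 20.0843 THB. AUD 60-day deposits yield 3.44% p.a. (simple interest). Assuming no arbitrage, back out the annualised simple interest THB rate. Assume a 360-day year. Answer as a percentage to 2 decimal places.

T = 60/360 years.
By CIP, F/S equals the THB-to-AUD growth ratio: 20.0843/19.934 = 1.0075399.
The AUD side grows by 1 + 0.0344×60/360 = 1.0057333.
Hence g_THB = 1.0133164.
(1.0133164 − 1)/T = 0.079898, i.e. 7.99%.

7.99%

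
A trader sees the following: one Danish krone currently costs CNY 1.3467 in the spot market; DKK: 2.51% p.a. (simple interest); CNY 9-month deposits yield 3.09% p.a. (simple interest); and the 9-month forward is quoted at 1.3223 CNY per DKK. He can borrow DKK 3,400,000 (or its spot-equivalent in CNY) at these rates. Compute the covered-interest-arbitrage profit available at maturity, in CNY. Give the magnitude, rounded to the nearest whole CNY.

CNY 104,439

T = 9/12 years.
Keep in DKK, deliver into the forward: 3,400,000·1.018825·1.3223 = CNY 4,580,453.81.
Swap to CNY now, deposit: 3,400,000·1.3467·1.023175 = CNY 4,684,893.23.
The quoted forward undervalues DKK, so borrow DKK, convert to CNY at spot, deposit the CNY at 3.09%, and buy DKK forward at 1.3223 to cover the loan.
Profit = 4,684,893.23 − 4,580,453.81 = CNY 104,439.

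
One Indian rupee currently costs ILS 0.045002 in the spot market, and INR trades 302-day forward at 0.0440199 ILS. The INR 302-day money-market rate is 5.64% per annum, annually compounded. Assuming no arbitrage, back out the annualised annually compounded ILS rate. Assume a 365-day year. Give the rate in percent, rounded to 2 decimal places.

2.86%

T = 302/365 years.
CIP gives F = S · g_ILS/g_INR, so g_ILS/g_INR = 0.0440199/0.045002 = 0.9781765.
INR growth factor: (1 + 0.0564)^(302/365) = 1.0464429.
Hence g_ILS = 1.0236059.
Annualise: 1.0236059^(365/302) − 1 = 0.028600 = 2.86%.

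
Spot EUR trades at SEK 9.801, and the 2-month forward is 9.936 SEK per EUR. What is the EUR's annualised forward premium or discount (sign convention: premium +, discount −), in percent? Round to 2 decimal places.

+8.26%

T = 2/12 years.
(F − S)/S = (9.936 − 9.801)/9.801 = 0.0137741.
Annualise by dividing by T: 0.0137741 / (2/12) = 0.082645 → 8.26%.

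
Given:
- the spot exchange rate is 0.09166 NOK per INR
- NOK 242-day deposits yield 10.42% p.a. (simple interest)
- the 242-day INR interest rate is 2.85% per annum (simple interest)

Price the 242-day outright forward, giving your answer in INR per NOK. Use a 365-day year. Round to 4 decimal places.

10.3977

T = 242/365 years.
NOK growth factor: 1 + 0.1042×242/365 = 1.06908603.
INR growth factor: 1 + 0.0285×242/365 = 1.01889589.
Forward (NOK per INR) = 0.09166 × 1.06908603 / 1.01889589 = 0.096175111.
Quoted the other way: 1/0.096175111 = 10.3977 INR per NOK.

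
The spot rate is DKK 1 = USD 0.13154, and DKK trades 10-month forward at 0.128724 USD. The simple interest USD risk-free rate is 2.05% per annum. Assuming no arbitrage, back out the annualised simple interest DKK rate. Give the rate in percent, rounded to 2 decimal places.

T = 10/12 years.
CIP gives F = S · g_USD/g_DKK, so g_USD/g_DKK = 0.128724/0.13154 = 0.9785921.
USD growth factor: 1 + 0.0205×10/12 = 1.0170833.
That pins the DKK growth at 1.0393332.
(1.0393332 − 1)/T = 0.047200, i.e. 4.72%.

4.72%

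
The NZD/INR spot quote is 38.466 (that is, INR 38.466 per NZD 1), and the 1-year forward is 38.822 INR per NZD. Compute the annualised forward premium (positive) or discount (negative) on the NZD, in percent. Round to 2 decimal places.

T = 1 year.
Period premium: (38.822 − 38.466)/38.466 = 0.0092549.
Per annum: 0.0092549 / 1 = 0.009255 = 0.93%.

+0.93%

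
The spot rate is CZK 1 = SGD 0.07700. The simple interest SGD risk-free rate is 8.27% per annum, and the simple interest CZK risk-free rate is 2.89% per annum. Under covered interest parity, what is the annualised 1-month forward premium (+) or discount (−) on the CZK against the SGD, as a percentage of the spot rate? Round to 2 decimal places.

+5.37%

T = 1/12 years.
CIP forward (SGD per CZK) = 0.077 × 1.0068917/1.0024083 = 0.07734439.
(F − S)/S ÷ T = (0.07734439 − 0.077)/0.077/(1/12) = 0.053671 → 5.37%.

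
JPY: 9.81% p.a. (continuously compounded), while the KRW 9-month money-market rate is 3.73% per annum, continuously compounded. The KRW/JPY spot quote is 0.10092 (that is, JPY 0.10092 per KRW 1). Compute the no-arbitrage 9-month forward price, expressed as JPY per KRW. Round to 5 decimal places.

T = 9/12 years.
JPY accumulates by e^(0.0981×9/12) = 1.0763493.
KRW accumulates by e^(0.0373×9/12) = 1.028370.
So F = 0.10092 × 1.0763493 / 1.028370 = 0.1056285 (JPY/KRW).

0.10563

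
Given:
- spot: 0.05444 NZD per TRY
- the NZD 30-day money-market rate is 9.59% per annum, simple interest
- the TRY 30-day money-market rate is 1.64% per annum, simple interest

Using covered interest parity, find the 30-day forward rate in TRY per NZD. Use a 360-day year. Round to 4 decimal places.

T = 30/360 years.
NZD accumulates by 1 + 0.0959×30/360 = 1.00799167.
TRY growth factor: 1 + 0.0164×30/360 = 1.00136667.
CIP: F = S · (grow NZD)/(grow TRY) = 0.05444 × 1.00799167/1.00136667 = 0.054800173 NZD per TRY.
Invert for TRY per NZD: 1 / 0.054800173 = 18.2481.

18.2481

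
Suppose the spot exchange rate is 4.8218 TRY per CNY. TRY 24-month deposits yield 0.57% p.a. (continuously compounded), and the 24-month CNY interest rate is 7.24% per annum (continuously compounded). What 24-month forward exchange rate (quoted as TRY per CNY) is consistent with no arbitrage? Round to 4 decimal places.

T = 2 years.
TRY growth factor: e^(0.0057×2) = 1.0114652.
CNY growth factor: e^(0.0724×2) = 1.1558084.
So F = 4.8218 × 1.0114652 / 1.1558084 = 4.219629 (TRY/CNY).

4.2196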